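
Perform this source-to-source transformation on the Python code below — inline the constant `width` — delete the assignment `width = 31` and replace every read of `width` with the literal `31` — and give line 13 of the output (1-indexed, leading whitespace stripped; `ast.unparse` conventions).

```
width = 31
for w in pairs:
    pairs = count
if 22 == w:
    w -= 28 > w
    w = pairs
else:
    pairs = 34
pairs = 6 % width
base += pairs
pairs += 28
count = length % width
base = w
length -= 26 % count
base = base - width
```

length -= 26 % count

Transformed code:
for w in pairs:
    pairs = count
if 22 == w:
    w -= 28 > w
    w = pairs
else:
    pairs = 34
pairs = 6 % 31
base += pairs
pairs += 28
count = length % 31
base = w
length -= 26 % count
base = base - 31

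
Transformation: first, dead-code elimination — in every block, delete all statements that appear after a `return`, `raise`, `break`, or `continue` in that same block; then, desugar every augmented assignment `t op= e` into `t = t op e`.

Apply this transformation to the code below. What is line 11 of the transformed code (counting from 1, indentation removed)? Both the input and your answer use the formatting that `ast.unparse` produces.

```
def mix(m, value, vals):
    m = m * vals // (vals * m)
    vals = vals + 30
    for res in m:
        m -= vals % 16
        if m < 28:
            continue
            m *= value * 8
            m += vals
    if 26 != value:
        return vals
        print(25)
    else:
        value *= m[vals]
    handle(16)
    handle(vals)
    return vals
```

value = value * m[vals]

Transformed code:
def mix(m, value, vals):
    m = m * vals // (vals * m)
    vals = vals + 30
    for res in m:
        m = m - vals % 16
        if m < 28:
            continue
    if 26 != value:
        return vals
    else:
        value = value * m[vals]
    handle(16)
    handle(vals)
    return vals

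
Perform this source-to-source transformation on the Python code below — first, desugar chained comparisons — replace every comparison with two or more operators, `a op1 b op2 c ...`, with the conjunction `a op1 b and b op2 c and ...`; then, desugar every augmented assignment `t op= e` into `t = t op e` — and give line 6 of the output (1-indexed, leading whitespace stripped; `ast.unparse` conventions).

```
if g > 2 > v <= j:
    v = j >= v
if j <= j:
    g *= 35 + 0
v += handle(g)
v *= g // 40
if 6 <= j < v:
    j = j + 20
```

Transformed code:
if g > 2 and 2 > v and (v <= j):
    v = j >= v
if j <= j:
    g = g * (35 + 0)
v = v + handle(g)
v = v * (g // 40)
if 6 <= j and j < v:
    j = j + 20

v = v * (g // 40)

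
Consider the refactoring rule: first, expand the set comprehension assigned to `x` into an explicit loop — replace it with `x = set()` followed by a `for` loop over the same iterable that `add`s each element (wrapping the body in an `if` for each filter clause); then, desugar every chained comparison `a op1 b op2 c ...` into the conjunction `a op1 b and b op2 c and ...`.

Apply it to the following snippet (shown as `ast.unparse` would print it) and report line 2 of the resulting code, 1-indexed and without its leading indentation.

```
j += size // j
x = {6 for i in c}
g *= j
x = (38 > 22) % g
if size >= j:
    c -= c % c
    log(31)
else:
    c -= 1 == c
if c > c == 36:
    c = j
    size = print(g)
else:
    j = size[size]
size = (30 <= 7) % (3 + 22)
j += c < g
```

Transformed code:
j += size // j
x = set()
for i in c:
    x.add(6)
g *= j
x = (38 > 22) % g
if size >= j:
    c -= c % c
    log(31)
else:
    c -= 1 == c
if c > c and c == 36:
    c = j
    size = print(g)
else:
    j = size[size]
size = (30 <= 7) % (3 + 22)
j += c < g

x = set()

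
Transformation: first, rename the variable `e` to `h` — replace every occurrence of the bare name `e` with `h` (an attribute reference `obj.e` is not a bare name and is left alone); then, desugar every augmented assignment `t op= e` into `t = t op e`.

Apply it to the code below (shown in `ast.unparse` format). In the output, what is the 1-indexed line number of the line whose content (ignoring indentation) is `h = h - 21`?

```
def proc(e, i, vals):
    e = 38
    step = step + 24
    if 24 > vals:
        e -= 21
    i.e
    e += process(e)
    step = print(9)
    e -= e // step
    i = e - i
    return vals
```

Transformed code:
def proc(h, i, vals):
    h = 38
    step = step + 24
    if 24 > vals:
        h = h - 21
    i.e
    h = h + process(h)
    step = print(9)
    h = h - h // step
    i = h - i
    return vals

5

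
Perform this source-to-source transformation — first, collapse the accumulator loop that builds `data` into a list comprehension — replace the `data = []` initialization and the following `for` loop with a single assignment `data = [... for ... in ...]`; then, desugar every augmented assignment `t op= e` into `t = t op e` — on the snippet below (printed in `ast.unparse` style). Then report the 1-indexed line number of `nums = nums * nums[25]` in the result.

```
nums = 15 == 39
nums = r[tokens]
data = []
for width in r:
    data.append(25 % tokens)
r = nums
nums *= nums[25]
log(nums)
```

5

Transformed code:
nums = 15 == 39
nums = r[tokens]
data = [25 % tokens for width in r]
r = nums
nums = nums * nums[25]
log(nums)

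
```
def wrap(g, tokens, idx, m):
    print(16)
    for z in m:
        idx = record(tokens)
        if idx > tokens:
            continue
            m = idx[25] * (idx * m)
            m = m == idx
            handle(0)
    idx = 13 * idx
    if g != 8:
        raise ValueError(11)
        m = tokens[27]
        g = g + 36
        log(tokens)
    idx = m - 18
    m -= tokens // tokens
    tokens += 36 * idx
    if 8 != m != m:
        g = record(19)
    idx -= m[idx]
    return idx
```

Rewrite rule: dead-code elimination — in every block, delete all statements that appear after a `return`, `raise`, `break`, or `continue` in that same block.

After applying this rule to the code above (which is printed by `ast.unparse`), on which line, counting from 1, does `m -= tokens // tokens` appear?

Transformed code:
def wrap(g, tokens, idx, m):
    print(16)
    for z in m:
        idx = record(tokens)
        if idx > tokens:
            continue
    idx = 13 * idx
    if g != 8:
        raise ValueError(11)
    idx = m - 18
    m -= tokens // tokens
    tokens += 36 * idx
    if 8 != m != m:
        g = record(19)
    idx -= m[idx]
    return idx

11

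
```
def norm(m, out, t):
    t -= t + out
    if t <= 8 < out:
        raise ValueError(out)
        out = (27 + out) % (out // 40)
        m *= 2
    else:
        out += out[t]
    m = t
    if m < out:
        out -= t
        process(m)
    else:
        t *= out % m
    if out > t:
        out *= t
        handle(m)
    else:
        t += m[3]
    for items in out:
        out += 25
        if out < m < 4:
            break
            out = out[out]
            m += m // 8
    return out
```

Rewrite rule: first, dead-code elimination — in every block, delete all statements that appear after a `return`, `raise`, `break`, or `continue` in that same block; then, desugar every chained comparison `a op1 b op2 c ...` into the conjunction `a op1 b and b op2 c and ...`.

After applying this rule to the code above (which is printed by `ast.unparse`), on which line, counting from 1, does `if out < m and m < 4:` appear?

20

Transformed code:
def norm(m, out, t):
    t -= t + out
    if t <= 8 and 8 < out:
        raise ValueError(out)
    else:
        out += out[t]
    m = t
    if m < out:
        out -= t
        process(m)
    else:
        t *= out % m
    if out > t:
        out *= t
        handle(m)
    else:
        t += m[3]
    for items in out:
        out += 25
        if out < m and m < 4:
            break
    return out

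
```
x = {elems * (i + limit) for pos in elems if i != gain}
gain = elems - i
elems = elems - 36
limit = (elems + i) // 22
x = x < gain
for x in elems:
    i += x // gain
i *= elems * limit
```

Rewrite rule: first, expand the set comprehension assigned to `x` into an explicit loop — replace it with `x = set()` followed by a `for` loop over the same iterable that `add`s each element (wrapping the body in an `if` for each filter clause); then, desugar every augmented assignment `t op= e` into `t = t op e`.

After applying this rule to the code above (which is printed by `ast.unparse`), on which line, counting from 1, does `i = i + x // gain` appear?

Transformed code:
x = set()
for pos in elems:
    if i != gain:
        x.add(elems * (i + limit))
gain = elems - i
elems = elems - 36
limit = (elems + i) // 22
x = x < gain
for x in elems:
    i = i + x // gain
i = i * (elems * limit)

10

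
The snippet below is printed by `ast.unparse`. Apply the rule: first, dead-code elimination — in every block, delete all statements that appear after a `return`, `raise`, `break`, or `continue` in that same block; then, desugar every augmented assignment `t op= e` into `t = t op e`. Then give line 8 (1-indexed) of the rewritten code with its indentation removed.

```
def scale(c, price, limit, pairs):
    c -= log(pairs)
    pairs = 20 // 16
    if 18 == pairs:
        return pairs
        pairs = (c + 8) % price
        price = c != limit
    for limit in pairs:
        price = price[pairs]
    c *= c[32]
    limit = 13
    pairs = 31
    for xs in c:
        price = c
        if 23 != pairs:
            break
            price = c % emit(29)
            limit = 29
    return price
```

Transformed code:
def scale(c, price, limit, pairs):
    c = c - log(pairs)
    pairs = 20 // 16
    if 18 == pairs:
        return pairs
    for limit in pairs:
        price = price[pairs]
    c = c * c[32]
    limit = 13
    pairs = 31
    for xs in c:
        price = c
        if 23 != pairs:
            break
    return price

c = c * c[32]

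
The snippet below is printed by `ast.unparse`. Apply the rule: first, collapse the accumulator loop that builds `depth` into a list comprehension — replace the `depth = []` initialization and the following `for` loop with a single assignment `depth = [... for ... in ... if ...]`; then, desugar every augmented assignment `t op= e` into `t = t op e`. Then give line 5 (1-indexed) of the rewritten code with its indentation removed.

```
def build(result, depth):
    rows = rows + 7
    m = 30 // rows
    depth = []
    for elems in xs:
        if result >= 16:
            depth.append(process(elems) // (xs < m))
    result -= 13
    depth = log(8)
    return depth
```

Transformed code:
def build(result, depth):
    rows = rows + 7
    m = 30 // rows
    depth = [process(elems) // (xs < m) for elems in xs if result >= 16]
    result = result - 13
    depth = log(8)
    return depth

result = result - 13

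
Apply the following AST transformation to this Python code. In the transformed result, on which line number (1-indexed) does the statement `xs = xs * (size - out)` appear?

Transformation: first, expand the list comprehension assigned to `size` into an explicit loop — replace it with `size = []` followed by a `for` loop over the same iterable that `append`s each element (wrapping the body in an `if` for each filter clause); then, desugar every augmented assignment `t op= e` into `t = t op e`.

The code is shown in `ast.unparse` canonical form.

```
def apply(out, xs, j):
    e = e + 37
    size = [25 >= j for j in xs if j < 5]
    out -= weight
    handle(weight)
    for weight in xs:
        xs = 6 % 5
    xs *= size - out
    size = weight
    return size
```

11

Transformed code:
def apply(out, xs, j):
    e = e + 37
    size = []
    for j in xs:
        if j < 5:
            size.append(25 >= j)
    out = out - weight
    handle(weight)
    for weight in xs:
        xs = 6 % 5
    xs = xs * (size - out)
    size = weight
    return size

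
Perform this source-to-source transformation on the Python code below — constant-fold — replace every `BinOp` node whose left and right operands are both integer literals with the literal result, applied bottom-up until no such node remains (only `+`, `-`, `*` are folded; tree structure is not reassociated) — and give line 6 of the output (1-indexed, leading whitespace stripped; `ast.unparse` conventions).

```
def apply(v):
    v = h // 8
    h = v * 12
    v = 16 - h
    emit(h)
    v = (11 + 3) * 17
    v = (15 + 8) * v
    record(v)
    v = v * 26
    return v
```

Transformed code:
def apply(v):
    v = h // 8
    h = v * 12
    v = 16 - h
    emit(h)
    v = 238
    v = 23 * v
    record(v)
    v = v * 26
    return v

v = 238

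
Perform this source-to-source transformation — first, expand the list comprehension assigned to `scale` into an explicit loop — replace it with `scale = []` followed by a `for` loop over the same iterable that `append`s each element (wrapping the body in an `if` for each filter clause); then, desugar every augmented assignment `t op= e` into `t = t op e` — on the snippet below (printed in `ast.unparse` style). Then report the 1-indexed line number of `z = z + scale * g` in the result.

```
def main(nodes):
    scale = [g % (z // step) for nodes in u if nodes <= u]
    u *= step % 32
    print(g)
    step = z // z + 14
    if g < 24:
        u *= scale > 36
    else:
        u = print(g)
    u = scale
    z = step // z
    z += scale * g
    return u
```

Transformed code:
def main(nodes):
    scale = []
    for nodes in u:
        if nodes <= u:
            scale.append(g % (z // step))
    u = u * (step % 32)
    print(g)
    step = z // z + 14
    if g < 24:
        u = u * (scale > 36)
    else:
        u = print(g)
    u = scale
    z = step // z
    z = z + scale * g
    return u

15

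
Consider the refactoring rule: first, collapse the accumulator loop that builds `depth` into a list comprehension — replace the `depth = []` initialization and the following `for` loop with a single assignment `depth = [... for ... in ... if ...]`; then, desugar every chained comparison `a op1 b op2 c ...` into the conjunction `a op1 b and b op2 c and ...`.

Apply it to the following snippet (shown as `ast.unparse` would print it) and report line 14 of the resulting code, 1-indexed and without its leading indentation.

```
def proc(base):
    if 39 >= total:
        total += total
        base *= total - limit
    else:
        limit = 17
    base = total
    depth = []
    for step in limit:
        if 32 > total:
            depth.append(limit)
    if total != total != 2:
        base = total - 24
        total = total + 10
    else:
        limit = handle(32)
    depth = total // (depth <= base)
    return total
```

depth = total // (depth <= base)

Transformed code:
def proc(base):
    if 39 >= total:
        total += total
        base *= total - limit
    else:
        limit = 17
    base = total
    depth = [limit for step in limit if 32 > total]
    if total != total and total != 2:
        base = total - 24
        total = total + 10
    else:
        limit = handle(32)
    depth = total // (depth <= base)
    return total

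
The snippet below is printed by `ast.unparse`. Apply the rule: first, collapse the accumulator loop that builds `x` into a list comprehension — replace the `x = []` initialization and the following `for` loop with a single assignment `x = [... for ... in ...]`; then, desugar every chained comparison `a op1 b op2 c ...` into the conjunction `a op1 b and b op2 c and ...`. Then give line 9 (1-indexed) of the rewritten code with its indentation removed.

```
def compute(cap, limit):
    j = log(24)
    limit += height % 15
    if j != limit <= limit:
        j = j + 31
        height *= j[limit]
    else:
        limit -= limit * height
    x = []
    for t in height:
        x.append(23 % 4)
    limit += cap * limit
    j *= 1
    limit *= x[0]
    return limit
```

Transformed code:
def compute(cap, limit):
    j = log(24)
    limit += height % 15
    if j != limit and limit <= limit:
        j = j + 31
        height *= j[limit]
    else:
        limit -= limit * height
    x = [23 % 4 for t in height]
    limit += cap * limit
    j *= 1
    limit *= x[0]
    return limit

x = [23 % 4 for t in height]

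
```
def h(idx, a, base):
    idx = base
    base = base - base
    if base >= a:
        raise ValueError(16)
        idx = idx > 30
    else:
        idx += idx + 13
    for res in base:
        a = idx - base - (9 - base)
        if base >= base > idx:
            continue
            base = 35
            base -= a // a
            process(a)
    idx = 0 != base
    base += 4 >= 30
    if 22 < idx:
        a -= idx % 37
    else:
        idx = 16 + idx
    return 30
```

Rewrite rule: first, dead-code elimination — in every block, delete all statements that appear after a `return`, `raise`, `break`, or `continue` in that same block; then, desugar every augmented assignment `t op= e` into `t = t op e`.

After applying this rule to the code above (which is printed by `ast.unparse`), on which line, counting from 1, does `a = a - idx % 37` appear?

15

Transformed code:
def h(idx, a, base):
    idx = base
    base = base - base
    if base >= a:
        raise ValueError(16)
    else:
        idx = idx + (idx + 13)
    for res in base:
        a = idx - base - (9 - base)
        if base >= base > idx:
            continue
    idx = 0 != base
    base = base + (4 >= 30)
    if 22 < idx:
        a = a - idx % 37
    else:
        idx = 16 + idx
    return 30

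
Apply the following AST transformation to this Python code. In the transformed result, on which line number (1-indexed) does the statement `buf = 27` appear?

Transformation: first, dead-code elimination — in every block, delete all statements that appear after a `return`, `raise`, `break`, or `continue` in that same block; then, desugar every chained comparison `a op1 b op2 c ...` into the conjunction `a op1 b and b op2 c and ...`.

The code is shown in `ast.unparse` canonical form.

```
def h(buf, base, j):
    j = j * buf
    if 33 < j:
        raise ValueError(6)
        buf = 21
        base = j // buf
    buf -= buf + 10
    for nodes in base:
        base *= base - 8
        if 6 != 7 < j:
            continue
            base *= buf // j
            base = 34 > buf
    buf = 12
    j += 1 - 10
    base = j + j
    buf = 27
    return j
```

13

Transformed code:
def h(buf, base, j):
    j = j * buf
    if 33 < j:
        raise ValueError(6)
    buf -= buf + 10
    for nodes in base:
        base *= base - 8
        if 6 != 7 and 7 < j:
            continue
    buf = 12
    j += 1 - 10
    base = j + j
    buf = 27
    return j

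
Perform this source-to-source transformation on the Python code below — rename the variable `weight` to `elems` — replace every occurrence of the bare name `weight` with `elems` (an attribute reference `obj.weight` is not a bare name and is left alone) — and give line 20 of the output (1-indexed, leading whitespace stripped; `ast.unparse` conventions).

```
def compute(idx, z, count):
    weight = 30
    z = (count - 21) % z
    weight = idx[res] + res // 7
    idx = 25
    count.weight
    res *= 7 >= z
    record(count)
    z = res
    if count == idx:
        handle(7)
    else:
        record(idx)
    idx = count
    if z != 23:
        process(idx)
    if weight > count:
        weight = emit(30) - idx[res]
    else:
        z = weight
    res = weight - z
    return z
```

Transformed code:
def compute(idx, z, count):
    elems = 30
    z = (count - 21) % z
    elems = idx[res] + res // 7
    idx = 25
    count.weight
    res *= 7 >= z
    record(count)
    z = res
    if count == idx:
        handle(7)
    else:
        record(idx)
    idx = count
    if z != 23:
        process(idx)
    if elems > count:
        elems = emit(30) - idx[res]
    else:
        z = elems
    res = elems - z
    return z

z = elems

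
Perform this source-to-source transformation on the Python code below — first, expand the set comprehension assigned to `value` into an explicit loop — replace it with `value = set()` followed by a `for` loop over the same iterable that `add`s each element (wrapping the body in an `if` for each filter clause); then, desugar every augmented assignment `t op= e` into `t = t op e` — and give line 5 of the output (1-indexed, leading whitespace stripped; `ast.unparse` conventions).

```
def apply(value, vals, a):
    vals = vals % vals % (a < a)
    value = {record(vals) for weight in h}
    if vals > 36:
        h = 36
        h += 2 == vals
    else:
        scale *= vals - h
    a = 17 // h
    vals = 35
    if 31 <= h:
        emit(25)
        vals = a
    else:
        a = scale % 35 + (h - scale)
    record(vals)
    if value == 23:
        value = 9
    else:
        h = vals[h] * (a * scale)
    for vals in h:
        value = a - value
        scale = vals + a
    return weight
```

value.add(record(vals))

Transformed code:
def apply(value, vals, a):
    vals = vals % vals % (a < a)
    value = set()
    for weight in h:
        value.add(record(vals))
    if vals > 36:
        h = 36
        h = h + (2 == vals)
    else:
        scale = scale * (vals - h)
    a = 17 // h
    vals = 35
    if 31 <= h:
        emit(25)
        vals = a
    else:
        a = scale % 35 + (h - scale)
    record(vals)
    if value == 23:
        value = 9
    else:
        h = vals[h] * (a * scale)
    for vals in h:
        value = a - value
        scale = vals + a
    return weight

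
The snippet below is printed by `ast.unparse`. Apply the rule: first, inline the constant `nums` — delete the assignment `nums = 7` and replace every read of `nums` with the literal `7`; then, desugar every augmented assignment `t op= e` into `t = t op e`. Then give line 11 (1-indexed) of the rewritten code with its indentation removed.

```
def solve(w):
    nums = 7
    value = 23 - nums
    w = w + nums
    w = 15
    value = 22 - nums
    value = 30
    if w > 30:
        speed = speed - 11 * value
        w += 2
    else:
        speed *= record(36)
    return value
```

speed = speed * record(36)

Transformed code:
def solve(w):
    value = 23 - 7
    w = w + 7
    w = 15
    value = 22 - 7
    value = 30
    if w > 30:
        speed = speed - 11 * value
        w = w + 2
    else:
        speed = speed * record(36)
    return value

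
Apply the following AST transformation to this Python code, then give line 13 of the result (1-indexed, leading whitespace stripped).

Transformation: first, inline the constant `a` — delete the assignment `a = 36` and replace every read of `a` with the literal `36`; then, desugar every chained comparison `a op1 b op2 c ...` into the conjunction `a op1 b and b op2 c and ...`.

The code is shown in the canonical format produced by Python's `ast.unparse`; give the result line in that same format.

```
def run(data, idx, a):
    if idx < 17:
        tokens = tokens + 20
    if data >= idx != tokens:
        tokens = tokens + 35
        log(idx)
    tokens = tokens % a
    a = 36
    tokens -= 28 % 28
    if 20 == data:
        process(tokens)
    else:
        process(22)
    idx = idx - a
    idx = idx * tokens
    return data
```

idx = idx - 36

Transformed code:
def run(data, idx, a):
    if idx < 17:
        tokens = tokens + 20
    if data >= idx and idx != tokens:
        tokens = tokens + 35
        log(idx)
    tokens = tokens % 36
    tokens -= 28 % 28
    if 20 == data:
        process(tokens)
    else:
        process(22)
    idx = idx - 36
    idx = idx * tokens
    return data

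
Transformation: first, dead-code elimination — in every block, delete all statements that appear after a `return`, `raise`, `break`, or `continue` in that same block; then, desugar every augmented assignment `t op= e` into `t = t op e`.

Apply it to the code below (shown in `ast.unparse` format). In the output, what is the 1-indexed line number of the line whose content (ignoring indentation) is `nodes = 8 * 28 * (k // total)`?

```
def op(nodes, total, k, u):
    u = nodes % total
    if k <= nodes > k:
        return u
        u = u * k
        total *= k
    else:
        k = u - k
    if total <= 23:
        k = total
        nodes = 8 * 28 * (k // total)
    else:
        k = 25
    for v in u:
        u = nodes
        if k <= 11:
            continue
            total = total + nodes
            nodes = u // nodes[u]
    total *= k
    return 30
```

Transformed code:
def op(nodes, total, k, u):
    u = nodes % total
    if k <= nodes > k:
        return u
    else:
        k = u - k
    if total <= 23:
        k = total
        nodes = 8 * 28 * (k // total)
    else:
        k = 25
    for v in u:
        u = nodes
        if k <= 11:
            continue
    total = total * k
    return 30

9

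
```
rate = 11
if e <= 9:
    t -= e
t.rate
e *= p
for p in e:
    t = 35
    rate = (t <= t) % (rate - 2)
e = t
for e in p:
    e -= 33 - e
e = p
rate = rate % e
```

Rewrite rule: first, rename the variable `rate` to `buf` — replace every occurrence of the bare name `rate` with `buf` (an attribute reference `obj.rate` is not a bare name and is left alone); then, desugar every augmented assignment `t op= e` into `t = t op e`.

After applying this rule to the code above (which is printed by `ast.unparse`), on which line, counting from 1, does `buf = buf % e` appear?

13

Transformed code:
buf = 11
if e <= 9:
    t = t - e
t.rate
e = e * p
for p in e:
    t = 35
    buf = (t <= t) % (buf - 2)
e = t
for e in p:
    e = e - (33 - e)
e = p
buf = buf % e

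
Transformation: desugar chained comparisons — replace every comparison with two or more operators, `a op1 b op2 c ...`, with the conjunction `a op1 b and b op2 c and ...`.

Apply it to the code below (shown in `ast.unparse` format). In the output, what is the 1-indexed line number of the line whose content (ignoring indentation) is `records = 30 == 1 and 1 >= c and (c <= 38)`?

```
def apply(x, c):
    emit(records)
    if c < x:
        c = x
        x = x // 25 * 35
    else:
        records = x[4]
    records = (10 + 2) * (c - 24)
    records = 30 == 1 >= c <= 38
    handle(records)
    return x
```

9

Transformed code:
def apply(x, c):
    emit(records)
    if c < x:
        c = x
        x = x // 25 * 35
    else:
        records = x[4]
    records = (10 + 2) * (c - 24)
    records = 30 == 1 and 1 >= c and (c <= 38)
    handle(records)
    return x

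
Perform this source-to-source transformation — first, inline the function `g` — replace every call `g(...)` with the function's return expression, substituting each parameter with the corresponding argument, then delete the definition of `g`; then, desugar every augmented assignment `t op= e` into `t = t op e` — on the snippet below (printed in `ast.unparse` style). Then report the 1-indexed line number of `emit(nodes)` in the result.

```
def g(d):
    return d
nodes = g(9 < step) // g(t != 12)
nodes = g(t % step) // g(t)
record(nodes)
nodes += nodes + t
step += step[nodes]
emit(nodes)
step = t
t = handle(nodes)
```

Transformed code:
nodes = (9 < step) // (t != 12)
nodes = t % step // t
record(nodes)
nodes = nodes + (nodes + t)
step = step + step[nodes]
emit(nodes)
step = t
t = handle(nodes)

6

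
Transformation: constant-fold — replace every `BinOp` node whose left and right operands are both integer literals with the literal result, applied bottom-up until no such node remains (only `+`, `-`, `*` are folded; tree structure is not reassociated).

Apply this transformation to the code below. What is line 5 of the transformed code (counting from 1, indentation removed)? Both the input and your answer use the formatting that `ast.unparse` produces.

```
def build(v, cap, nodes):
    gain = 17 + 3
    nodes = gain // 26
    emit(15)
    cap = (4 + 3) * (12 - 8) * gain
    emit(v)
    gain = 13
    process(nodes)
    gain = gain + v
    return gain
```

Transformed code:
def build(v, cap, nodes):
    gain = 20
    nodes = gain // 26
    emit(15)
    cap = 28 * gain
    emit(v)
    gain = 13
    process(nodes)
    gain = gain + v
    return gain

cap = 28 * gain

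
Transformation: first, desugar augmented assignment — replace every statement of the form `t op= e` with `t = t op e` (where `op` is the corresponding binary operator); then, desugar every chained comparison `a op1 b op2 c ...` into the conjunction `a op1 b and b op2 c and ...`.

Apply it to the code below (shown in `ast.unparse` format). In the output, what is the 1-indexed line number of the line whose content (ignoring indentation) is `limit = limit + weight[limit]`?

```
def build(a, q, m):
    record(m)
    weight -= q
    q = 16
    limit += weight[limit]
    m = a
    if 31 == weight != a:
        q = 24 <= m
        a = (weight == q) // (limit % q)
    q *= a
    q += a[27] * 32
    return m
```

5

Transformed code:
def build(a, q, m):
    record(m)
    weight = weight - q
    q = 16
    limit = limit + weight[limit]
    m = a
    if 31 == weight and weight != a:
        q = 24 <= m
        a = (weight == q) // (limit % q)
    q = q * a
    q = q + a[27] * 32
    return m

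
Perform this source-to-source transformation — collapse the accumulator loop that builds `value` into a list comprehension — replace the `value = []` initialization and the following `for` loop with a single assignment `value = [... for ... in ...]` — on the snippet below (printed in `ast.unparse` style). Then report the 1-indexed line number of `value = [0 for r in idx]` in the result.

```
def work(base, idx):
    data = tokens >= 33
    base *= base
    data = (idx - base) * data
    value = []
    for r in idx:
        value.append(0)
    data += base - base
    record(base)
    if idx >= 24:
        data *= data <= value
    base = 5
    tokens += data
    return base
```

Transformed code:
def work(base, idx):
    data = tokens >= 33
    base *= base
    data = (idx - base) * data
    value = [0 for r in idx]
    data += base - base
    record(base)
    if idx >= 24:
        data *= data <= value
    base = 5
    tokens += data
    return base

5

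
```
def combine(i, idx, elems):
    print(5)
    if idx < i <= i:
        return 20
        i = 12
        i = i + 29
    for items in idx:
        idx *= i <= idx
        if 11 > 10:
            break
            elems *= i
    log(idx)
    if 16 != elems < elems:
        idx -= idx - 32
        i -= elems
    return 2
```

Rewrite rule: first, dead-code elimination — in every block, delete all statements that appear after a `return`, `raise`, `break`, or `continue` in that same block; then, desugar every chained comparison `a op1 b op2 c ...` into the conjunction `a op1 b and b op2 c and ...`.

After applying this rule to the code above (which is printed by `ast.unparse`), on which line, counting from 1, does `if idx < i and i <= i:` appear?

3

Transformed code:
def combine(i, idx, elems):
    print(5)
    if idx < i and i <= i:
        return 20
    for items in idx:
        idx *= i <= idx
        if 11 > 10:
            break
    log(idx)
    if 16 != elems and elems < elems:
        idx -= idx - 32
        i -= elems
    return 2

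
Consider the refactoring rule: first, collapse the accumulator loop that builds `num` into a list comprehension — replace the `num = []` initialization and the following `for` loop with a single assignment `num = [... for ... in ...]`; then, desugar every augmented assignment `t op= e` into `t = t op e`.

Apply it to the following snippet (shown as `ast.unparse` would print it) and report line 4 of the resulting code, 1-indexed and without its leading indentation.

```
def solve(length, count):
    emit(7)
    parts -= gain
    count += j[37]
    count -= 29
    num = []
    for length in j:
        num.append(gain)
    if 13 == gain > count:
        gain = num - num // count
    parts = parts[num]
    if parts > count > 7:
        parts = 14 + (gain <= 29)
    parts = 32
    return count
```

Transformed code:
def solve(length, count):
    emit(7)
    parts = parts - gain
    count = count + j[37]
    count = count - 29
    num = [gain for length in j]
    if 13 == gain > count:
        gain = num - num // count
    parts = parts[num]
    if parts > count > 7:
        parts = 14 + (gain <= 29)
    parts = 32
    return count

count = count + j[37]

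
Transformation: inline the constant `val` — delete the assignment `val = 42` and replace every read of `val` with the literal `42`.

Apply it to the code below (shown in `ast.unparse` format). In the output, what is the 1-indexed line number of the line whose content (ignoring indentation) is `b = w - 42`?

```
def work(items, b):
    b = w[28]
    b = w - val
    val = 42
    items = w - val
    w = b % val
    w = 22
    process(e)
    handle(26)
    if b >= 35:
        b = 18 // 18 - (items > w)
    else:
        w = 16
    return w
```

Transformed code:
def work(items, b):
    b = w[28]
    b = w - 42
    items = w - 42
    w = b % 42
    w = 22
    process(e)
    handle(26)
    if b >= 35:
        b = 18 // 18 - (items > w)
    else:
        w = 16
    return w

3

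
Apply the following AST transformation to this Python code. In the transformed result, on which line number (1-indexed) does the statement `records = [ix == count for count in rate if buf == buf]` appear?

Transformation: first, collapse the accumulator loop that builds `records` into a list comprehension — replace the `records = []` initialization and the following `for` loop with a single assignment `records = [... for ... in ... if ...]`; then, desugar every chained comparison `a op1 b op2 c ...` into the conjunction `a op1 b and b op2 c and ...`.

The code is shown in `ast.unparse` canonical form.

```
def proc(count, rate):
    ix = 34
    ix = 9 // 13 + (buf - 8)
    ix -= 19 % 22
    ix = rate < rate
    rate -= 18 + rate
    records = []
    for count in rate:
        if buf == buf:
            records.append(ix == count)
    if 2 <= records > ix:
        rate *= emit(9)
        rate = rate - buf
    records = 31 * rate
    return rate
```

Transformed code:
def proc(count, rate):
    ix = 34
    ix = 9 // 13 + (buf - 8)
    ix -= 19 % 22
    ix = rate < rate
    rate -= 18 + rate
    records = [ix == count for count in rate if buf == buf]
    if 2 <= records and records > ix:
        rate *= emit(9)
        rate = rate - buf
    records = 31 * rate
    return rate

7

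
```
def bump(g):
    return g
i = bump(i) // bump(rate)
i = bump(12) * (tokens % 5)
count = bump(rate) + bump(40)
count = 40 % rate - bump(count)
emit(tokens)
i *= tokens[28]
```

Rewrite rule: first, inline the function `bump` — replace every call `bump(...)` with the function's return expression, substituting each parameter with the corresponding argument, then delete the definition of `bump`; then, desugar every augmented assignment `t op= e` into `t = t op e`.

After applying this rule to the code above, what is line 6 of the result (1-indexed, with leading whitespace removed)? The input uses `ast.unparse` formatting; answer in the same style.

i = i * tokens[28]

Transformed code:
i = i // rate
i = 12 * (tokens % 5)
count = rate + 40
count = 40 % rate - count
emit(tokens)
i = i * tokens[28]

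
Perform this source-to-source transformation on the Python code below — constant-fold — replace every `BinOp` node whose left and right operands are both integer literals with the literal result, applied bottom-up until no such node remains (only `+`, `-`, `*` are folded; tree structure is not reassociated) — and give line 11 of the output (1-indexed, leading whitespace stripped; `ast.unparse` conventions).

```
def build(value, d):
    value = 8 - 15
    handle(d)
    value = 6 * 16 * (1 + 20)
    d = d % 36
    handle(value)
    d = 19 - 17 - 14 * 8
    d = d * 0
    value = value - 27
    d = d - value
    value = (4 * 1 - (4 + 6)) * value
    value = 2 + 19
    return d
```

Transformed code:
def build(value, d):
    value = -7
    handle(d)
    value = 2016
    d = d % 36
    handle(value)
    d = -110
    d = d * 0
    value = value - 27
    d = d - value
    value = -6 * value
    value = 21
    return d

value = -6 * value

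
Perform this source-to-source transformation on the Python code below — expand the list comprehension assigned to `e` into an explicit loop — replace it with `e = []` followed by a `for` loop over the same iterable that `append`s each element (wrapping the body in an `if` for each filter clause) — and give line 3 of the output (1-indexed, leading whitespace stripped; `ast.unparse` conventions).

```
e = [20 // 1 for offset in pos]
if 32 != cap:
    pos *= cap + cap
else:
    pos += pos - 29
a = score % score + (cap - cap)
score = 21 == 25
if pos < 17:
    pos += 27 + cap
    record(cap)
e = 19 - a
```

Transformed code:
e = []
for offset in pos:
    e.append(20 // 1)
if 32 != cap:
    pos *= cap + cap
else:
    pos += pos - 29
a = score % score + (cap - cap)
score = 21 == 25
if pos < 17:
    pos += 27 + cap
    record(cap)
e = 19 - a

e.append(20 // 1)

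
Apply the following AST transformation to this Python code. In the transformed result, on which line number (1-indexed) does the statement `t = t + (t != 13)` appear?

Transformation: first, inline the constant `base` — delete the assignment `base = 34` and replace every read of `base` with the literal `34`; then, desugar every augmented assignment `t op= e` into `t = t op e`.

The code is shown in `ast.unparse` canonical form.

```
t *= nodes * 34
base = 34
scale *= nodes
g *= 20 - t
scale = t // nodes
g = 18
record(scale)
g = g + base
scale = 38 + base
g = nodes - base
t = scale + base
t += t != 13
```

11

Transformed code:
t = t * (nodes * 34)
scale = scale * nodes
g = g * (20 - t)
scale = t // nodes
g = 18
record(scale)
g = g + 34
scale = 38 + 34
g = nodes - 34
t = scale + 34
t = t + (t != 13)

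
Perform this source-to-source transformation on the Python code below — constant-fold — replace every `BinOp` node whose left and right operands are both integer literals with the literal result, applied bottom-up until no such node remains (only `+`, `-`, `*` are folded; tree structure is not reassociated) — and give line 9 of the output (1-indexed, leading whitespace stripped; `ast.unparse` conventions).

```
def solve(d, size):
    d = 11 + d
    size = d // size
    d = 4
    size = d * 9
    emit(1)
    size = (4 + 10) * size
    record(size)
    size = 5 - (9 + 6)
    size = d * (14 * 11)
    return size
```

size = -10

Transformed code:
def solve(d, size):
    d = 11 + d
    size = d // size
    d = 4
    size = d * 9
    emit(1)
    size = 14 * size
    record(size)
    size = -10
    size = d * 154
    return size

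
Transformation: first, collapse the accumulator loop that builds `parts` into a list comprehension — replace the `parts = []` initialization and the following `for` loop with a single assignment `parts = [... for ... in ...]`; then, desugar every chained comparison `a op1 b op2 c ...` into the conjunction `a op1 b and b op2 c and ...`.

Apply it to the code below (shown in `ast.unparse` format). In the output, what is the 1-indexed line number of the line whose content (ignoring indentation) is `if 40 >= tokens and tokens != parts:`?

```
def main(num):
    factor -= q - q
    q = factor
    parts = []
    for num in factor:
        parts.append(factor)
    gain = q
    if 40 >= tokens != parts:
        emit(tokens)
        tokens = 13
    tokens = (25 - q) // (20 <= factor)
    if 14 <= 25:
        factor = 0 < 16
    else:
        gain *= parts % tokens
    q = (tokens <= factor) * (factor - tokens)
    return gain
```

6

Transformed code:
def main(num):
    factor -= q - q
    q = factor
    parts = [factor for num in factor]
    gain = q
    if 40 >= tokens and tokens != parts:
        emit(tokens)
        tokens = 13
    tokens = (25 - q) // (20 <= factor)
    if 14 <= 25:
        factor = 0 < 16
    else:
        gain *= parts % tokens
    q = (tokens <= factor) * (factor - tokens)
    return gain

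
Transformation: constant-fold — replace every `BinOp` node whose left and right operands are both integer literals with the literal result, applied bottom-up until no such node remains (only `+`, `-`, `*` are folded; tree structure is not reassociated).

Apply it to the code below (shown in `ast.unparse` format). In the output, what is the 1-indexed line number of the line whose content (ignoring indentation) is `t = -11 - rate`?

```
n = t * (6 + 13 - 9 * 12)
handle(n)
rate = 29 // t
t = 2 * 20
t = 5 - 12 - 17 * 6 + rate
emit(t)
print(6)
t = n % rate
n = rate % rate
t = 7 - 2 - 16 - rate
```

10

Transformed code:
n = t * -89
handle(n)
rate = 29 // t
t = 40
t = -109 + rate
emit(t)
print(6)
t = n % rate
n = rate % rate
t = -11 - rate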